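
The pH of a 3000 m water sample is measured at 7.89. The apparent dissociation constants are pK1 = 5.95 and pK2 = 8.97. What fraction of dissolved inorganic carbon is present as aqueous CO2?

α₀ = 1 / (1 + K1/[H⁺] + K1K2/[H⁺]²) = 1 / (1 + 10^+1.94 + 10^+0.86)
   = 1 / (1 + 87.096 + 7.2444) = 1/95.341 = 0.01049

α₀ = 0.0105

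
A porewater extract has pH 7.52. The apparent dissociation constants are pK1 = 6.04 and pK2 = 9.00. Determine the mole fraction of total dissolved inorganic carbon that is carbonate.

α₂ = 1 / (1 + [H⁺]/K2 + [H⁺]²/(K1K2)) = 1 / (1 + 10^+1.48 + 10^+0.00)
   = 1 / (1 + 30.200 + 1.0000) = 1/32.200 = 0.03106

α₂ = 0.0311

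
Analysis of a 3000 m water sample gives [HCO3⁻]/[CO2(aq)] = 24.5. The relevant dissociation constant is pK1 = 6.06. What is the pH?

pH = 7.45

From K1 = [H⁺][HCO3⁻]/[CO2(aq)]:  pH = pK1 + log₁₀([HCO3⁻]/[CO2(aq)])
log₁₀(24.5) = +1.389
pH = 6.06 + (+1.389) = 7.45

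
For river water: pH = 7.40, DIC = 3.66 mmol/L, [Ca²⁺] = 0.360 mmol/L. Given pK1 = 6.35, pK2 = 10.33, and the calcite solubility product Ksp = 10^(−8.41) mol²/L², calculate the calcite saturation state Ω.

α₂ = 1 / (1 + [H⁺]/K2 + [H⁺]²/(K1K2)) = 1 / (1 + 10^+2.93 + 10^+1.88)
   = 1 / (1 + 851.14 + 75.858) = 1/928.00 = 0.001078
[CO3²⁻] = α₂ × DIC = 0.001078 × 3.66 = 0.003944 mmol/L = 3.944 μmol/L
Ksp = 10^(−8.41) = 3.890×10^-9
Ω = [Ca²⁺][CO3²⁻]/Ksp = (0.360×10^-3)(3.944×10^-6) / 3.890×10^-9 = 0.365

Ω = 0.365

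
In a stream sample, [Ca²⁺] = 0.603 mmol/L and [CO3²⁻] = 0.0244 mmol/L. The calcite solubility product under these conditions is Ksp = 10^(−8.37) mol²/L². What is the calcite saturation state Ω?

Ω = 3.45

Ksp = 10^(−8.37) = 4.266×10^-9
Ω = [Ca²⁺][CO3²⁻]/Ksp = (0.603×10^-3)(0.0244×10^-3) / 4.266×10^-9 = 3.45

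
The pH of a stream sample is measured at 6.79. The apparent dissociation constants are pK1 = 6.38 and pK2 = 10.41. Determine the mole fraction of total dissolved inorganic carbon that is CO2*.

α₀ = 1 / (1 + K1/[H⁺] + K1K2/[H⁺]²) = 1 / (1 + 10^+0.41 + 10^-3.21)
   = 1 / (1 + 2.5704 + 0.00061660) = 1/3.5710 = 0.2800

α₀ = 0.280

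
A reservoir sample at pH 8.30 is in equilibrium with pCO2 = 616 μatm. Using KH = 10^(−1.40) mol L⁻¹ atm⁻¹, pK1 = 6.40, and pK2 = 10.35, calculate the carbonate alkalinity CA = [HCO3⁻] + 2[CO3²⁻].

CA = 1.98 mmol/L

[CO2*] = KH · pCO2 = 10^(−1.40) × 616×10^-6 = 2.452×10^-5 mol/L
α₀ = 1/(1 + K1/[H⁺] + K1K2/[H⁺]²) = 1/(1 + 10^+1.90 + 10^-0.15) = 0.01232
DIC = [CO2*]/α₀ = 2.452×10^-5 / 0.01232 = 1.990 mmol/L
CA = (α₁ + 2α₂)·DIC = (0.9790 + 2×0.008725) × 1.990 = 1.98 mmol/L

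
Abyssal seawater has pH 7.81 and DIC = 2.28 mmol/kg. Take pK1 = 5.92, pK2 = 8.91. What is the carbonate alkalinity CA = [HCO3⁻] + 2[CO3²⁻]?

CA = [HCO3⁻] + 2[CO3²⁻] = (α₁ + 2α₂)·DIC
At pH 7.81: [H⁺]/K1 = 10^-1.89 = 0.012882, K2/[H⁺] = 10^-1.10 = 0.079433
α₁ = 1/(1 + 0.012882 + 0.079433) = 1/1.0923 = 0.9155; α₂ = α₁·K2/[H⁺] = 0.07272
α₁ + 2α₂ = 1.0609
CA = 1.0609 × 2.28 = 2.42 mmol/kg

CA = 2.42 mmol/kg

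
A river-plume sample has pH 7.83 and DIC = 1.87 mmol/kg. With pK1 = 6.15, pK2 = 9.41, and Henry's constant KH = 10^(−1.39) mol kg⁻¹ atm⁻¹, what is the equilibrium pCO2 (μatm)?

pCO2 = 916 μatm

α₀ = 1 / (1 + K1/[H⁺] + K1K2/[H⁺]²) = 1 / (1 + 10^+1.68 + 10^+0.10)
   = 1 / (1 + 47.863 + 1.2589) = 1/50.122 = 0.01995
[CO2*] = α₀ × DIC = 0.01995 × 1.87 = 0.03731 mmol/kg
pCO2 = [CO2*]/KH = 3.731×10^-5 / 4.074×10^-2 = 916 μatm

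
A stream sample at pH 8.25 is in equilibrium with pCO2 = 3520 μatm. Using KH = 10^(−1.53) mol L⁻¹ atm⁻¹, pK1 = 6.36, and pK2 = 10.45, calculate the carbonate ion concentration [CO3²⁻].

[CO2*] = KH · pCO2 = 10^(−1.53) × 3520×10^-6 = 1.039×10^-4 mol/L
α₀ = 1/(1 + K1/[H⁺] + K1K2/[H⁺]²) = 1/(1 + 10^+1.89 + 10^-0.31) = 0.01264
DIC = [CO2*]/α₀ = 1.039×10^-4 / 0.01264 = 8.219 mmol/L
[CO3²⁻] = α₂·DIC; α₂ = 0.006191, so [CO3²⁻] = 0.006191 × 8.219 = 0.0509 mmol/L

[CO3²⁻] = 0.0509 mmol/L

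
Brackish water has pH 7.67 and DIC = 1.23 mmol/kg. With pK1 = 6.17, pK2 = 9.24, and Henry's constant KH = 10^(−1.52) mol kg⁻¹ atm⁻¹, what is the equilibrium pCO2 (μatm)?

pCO2 = 1220 μatm

α₀ = 1 / (1 + K1/[H⁺] + K1K2/[H⁺]²) = 1 / (1 + 10^+1.50 + 10^-0.07)
   = 1 / (1 + 31.623 + 0.85114) = 1/33.474 = 0.02987
[CO2*] = α₀ × DIC = 0.02987 × 1.23 = 0.03675 mmol/kg
pCO2 = [CO2*]/KH = 3.675×10^-5 / 3.020×10^-2 = 1220 μatm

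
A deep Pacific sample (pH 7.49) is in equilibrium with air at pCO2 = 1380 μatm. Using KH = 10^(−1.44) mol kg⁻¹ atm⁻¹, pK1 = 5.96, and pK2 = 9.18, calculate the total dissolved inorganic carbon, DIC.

DIC = 1.78 mmol/kg

[CO2*] = KH · pCO2 = 10^(−1.44) × 1380×10^-6 = 5.010×10^-5 mol/kg
α₀ = 1/(1 + K1/[H⁺] + K1K2/[H⁺]²) = 1/(1 + 10^+1.53 + 10^-0.16) = 0.02811
DIC = [CO2*]/α₀ = 5.010×10^-5 / 0.02811 = 1.78 mmol/kg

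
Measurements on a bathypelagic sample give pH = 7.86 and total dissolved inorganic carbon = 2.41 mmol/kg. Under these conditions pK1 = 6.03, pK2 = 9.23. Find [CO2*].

[CO2*] = 0.0337 mmol/kg

α₀ = 1 / (1 + K1/[H⁺] + K1K2/[H⁺]²) = 1 / (1 + 10^+1.83 + 10^+0.46)
   = 1 / (1 + 67.608 + 2.8840) = 1/71.492 = 0.01399
[CO2*] = α₀ × DIC = 0.01399 × 2.41 = 0.0337 mmol/kg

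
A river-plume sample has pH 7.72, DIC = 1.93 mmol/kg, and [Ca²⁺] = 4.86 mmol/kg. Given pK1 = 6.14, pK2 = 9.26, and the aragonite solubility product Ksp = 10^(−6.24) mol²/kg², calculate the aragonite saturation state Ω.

Ω = 0.446

α₂ = 1 / (1 + [H⁺]/K2 + [H⁺]²/(K1K2)) = 1 / (1 + 10^+1.54 + 10^-0.04)
   = 1 / (1 + 34.674 + 0.91201) = 1/36.586 = 0.02733
[CO3²⁻] = α₂ × DIC = 0.02733 × 1.93 = 0.05275 mmol/kg
Ksp = 10^(−6.24) = 5.754×10^-7
Ω = [Ca²⁺][CO3²⁻]/Ksp = (4.86×10^-3)(5.275×10^-5) / 5.754×10^-7 = 0.446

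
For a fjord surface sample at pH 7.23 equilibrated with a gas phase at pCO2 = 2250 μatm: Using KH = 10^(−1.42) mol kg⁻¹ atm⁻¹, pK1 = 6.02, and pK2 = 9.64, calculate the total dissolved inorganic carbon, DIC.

[CO2*] = KH · pCO2 = 10^(−1.42) × 2250×10^-6 = 8.554×10^-5 mol/kg
α₀ = 1/(1 + K1/[H⁺] + K1K2/[H⁺]²) = 1/(1 + 10^+1.21 + 10^-1.20) = 0.05787
DIC = [CO2*]/α₀ = 8.554×10^-5 / 0.05787 = 1.48 mmol/kg

DIC = 1.48 mmol/kg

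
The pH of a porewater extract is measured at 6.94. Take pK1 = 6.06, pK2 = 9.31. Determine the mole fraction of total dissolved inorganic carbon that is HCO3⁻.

α₁ = 0.880

α₁ = 1 / (1 + [H⁺]/K1 + K2/[H⁺]) = 1 / (1 + 10^-0.88 + 10^-2.37)
   = 1 / (1 + 0.13183 + 0.0042658) = 1/1.1361 = 0.8802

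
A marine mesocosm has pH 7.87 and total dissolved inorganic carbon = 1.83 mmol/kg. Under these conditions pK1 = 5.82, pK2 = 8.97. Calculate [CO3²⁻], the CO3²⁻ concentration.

[CO3²⁻] = 0.134 mmol/kg

α₂ = 1 / (1 + [H⁺]/K2 + [H⁺]²/(K1K2)) = 1 / (1 + 10^+1.10 + 10^-0.95)
   = 1 / (1 + 12.589 + 0.11220) = 1/13.701 = 0.07298
[CO3²⁻] = α₂ × DIC = 0.07298 × 1.83 = 0.134 mmol/kg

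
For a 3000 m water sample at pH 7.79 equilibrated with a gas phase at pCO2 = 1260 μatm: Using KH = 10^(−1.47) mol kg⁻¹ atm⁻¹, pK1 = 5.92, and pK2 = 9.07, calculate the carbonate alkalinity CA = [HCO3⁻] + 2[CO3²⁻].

CA = 3.50 mmol/kg

[CO2*] = KH · pCO2 = 10^(−1.47) × 1260×10^-6 = 4.269×10^-5 mol/kg
α₀ = 1/(1 + K1/[H⁺] + K1K2/[H⁺]²) = 1/(1 + 10^+1.87 + 10^+0.59) = 0.01265
DIC = [CO2*]/α₀ = 4.269×10^-5 / 0.01265 = 3.374 mmol/kg
CA = (α₁ + 2α₂)·DIC = (0.9381 + 2×0.04923) × 3.374 = 3.50 mmol/kg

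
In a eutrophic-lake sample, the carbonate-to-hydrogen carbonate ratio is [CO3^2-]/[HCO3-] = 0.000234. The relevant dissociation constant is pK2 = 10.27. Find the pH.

pH = 6.64

From K2 = [H⁺][CO3^2-]/[HCO3-]:  pH = pK2 + log₁₀([CO3^2-]/[HCO3-])
log₁₀(0.000234) = -3.631
pH = 10.27 + (-3.631) = 6.64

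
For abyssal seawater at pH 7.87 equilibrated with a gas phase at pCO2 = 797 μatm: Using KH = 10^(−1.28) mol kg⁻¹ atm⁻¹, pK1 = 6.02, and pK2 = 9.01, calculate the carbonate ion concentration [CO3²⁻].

[CO2*] = KH · pCO2 = 10^(−1.28) × 797×10^-6 = 4.183×10^-5 mol/kg
α₀ = 1/(1 + K1/[H⁺] + K1K2/[H⁺]²) = 1/(1 + 10^+1.85 + 10^+0.71) = 0.01300
DIC = [CO2*]/α₀ = 4.183×10^-5 / 0.01300 = 3.217 mmol/kg
[CO3²⁻] = α₂·DIC; α₂ = 0.06667, so [CO3²⁻] = 0.06667 × 3.217 = 0.215 mmol/kg

[CO3²⁻] = 0.215 mmol/kg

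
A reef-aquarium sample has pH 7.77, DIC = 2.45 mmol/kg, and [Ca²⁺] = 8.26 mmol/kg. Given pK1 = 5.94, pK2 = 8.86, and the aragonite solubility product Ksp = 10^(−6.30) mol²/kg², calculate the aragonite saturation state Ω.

Ω = 2.99

α₂ = 1 / (1 + [H⁺]/K2 + [H⁺]²/(K1K2)) = 1 / (1 + 10^+1.09 + 10^-0.74)
   = 1 / (1 + 12.303 + 0.18197) = 1/13.485 = 0.07416
[CO3²⁻] = α₂ × DIC = 0.07416 × 2.45 = 0.1817 mmol/kg
Ksp = 10^(−6.30) = 5.012×10^-7
Ω = [Ca²⁺][CO3²⁻]/Ksp = (8.26×10^-3)(1.817×10^-4) / 5.012×10^-7 = 2.99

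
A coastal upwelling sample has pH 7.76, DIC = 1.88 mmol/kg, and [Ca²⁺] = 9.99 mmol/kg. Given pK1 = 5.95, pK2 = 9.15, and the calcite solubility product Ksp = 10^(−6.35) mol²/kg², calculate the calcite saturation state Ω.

α₂ = 1 / (1 + [H⁺]/K2 + [H⁺]²/(K1K2)) = 1 / (1 + 10^+1.39 + 10^-0.42)
   = 1 / (1 + 24.547 + 0.38019) = 1/25.927 = 0.03857
[CO3²⁻] = α₂ × DIC = 0.03857 × 1.88 = 0.07251 mmol/kg
Ksp = 10^(−6.35) = 4.467×10^-7
Ω = [Ca²⁺][CO3²⁻]/Ksp = (9.99×10^-3)(7.251×10^-5) / 4.467×10^-7 = 1.62

Ω = 1.62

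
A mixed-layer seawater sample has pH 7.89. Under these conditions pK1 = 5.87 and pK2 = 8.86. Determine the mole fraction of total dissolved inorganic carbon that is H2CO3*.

α₀ = 0.00855

α₀ = 1 / (1 + K1/[H⁺] + K1K2/[H⁺]²) = 1 / (1 + 10^+2.02 + 10^+1.05)
   = 1 / (1 + 104.71 + 11.220) = 1/116.93 = 0.008552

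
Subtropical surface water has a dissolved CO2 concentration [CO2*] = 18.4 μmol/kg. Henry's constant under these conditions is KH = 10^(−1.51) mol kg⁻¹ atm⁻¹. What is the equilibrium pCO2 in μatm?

KH = 10^(−1.51) = 3.090×10^-2 mol kg⁻¹ atm⁻¹
pCO2 = [CO2*]/KH = 18.4×10^-6 / 3.090×10^-2 = 5.95×10^-4 atm = 595 μatm

pCO2 = 595 μatm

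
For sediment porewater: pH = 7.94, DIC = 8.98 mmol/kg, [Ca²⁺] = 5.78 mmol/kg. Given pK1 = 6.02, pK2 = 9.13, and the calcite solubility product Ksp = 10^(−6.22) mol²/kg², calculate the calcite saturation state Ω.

α₂ = 1 / (1 + [H⁺]/K2 + [H⁺]²/(K1K2)) = 1 / (1 + 10^+1.19 + 10^-0.73)
   = 1 / (1 + 15.488 + 0.18621) = 1/16.674 = 0.05997
[CO3²⁻] = α₂ × DIC = 0.05997 × 8.98 = 0.5386 mmol/kg
Ksp = 10^(−6.22) = 6.026×10^-7
Ω = [Ca²⁺][CO3²⁻]/Ksp = (5.78×10^-3)(5.386×10^-4) / 6.026×10^-7 = 5.17

Ω = 5.17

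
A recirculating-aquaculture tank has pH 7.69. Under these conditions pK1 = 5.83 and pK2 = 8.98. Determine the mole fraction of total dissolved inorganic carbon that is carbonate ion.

α₂ = 0.0482

α₂ = 1 / (1 + [H⁺]/K2 + [H⁺]²/(K1K2)) = 1 / (1 + 10^+1.29 + 10^-0.57)
   = 1 / (1 + 19.498 + 0.26915) = 1/20.768 = 0.04815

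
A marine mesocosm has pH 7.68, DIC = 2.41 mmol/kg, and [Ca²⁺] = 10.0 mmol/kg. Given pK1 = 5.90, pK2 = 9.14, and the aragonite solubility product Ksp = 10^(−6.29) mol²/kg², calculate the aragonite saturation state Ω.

Ω = 1.55

α₂ = 1 / (1 + [H⁺]/K2 + [H⁺]²/(K1K2)) = 1 / (1 + 10^+1.46 + 10^-0.32)
   = 1 / (1 + 28.840 + 0.47863) = 1/30.319 = 0.03298
[CO3²⁻] = α₂ × DIC = 0.03298 × 2.41 = 0.07949 mmol/kg
Ksp = 10^(−6.29) = 5.129×10^-7
Ω = [Ca²⁺][CO3²⁻]/Ksp = (10.0×10^-3)(7.949×10^-5) / 5.129×10^-7 = 1.55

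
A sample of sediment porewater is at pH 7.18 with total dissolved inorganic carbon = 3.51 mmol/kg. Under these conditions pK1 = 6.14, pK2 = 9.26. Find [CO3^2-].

α₂ = 1 / (1 + [H⁺]/K2 + [H⁺]²/(K1K2)) = 1 / (1 + 10^+2.08 + 10^+1.04)
   = 1 / (1 + 120.23 + 10.965) = 1/132.19 = 0.007565
[CO3²⁻] = α₂ × DIC = 0.007565 × 3.51 = 0.0266 mmol/kg

[CO3²⁻] = 0.0266 mmol/kg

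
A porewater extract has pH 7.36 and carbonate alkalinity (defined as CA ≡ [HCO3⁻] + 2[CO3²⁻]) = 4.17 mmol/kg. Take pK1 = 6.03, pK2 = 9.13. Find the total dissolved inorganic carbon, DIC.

CA = [HCO3⁻] + 2[CO3²⁻] = (α₁ + 2α₂)·DIC
At pH 7.36: [H⁺]/K1 = 10^-1.33 = 0.046774, K2/[H⁺] = 10^-1.77 = 0.016982
α₁ = 1/(1 + 0.046774 + 0.016982) = 1/1.0638 = 0.9401; α₂ = α₁·K2/[H⁺] = 0.01596
α₁ + 2α₂ = 0.9720
DIC = CA / (α₁ + 2α₂) = 4.17 / 0.9720 = 4.29 mmol/kg

DIC = 4.29 mmol/kg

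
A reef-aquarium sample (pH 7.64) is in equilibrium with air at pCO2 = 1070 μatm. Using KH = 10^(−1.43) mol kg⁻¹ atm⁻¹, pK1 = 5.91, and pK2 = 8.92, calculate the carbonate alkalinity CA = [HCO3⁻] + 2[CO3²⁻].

CA = 2.36 mmol/kg

[CO2*] = KH · pCO2 = 10^(−1.43) × 1070×10^-6 = 3.975×10^-5 mol/kg
α₀ = 1/(1 + K1/[H⁺] + K1K2/[H⁺]²) = 1/(1 + 10^+1.73 + 10^+0.45) = 0.01738
DIC = [CO2*]/α₀ = 3.975×10^-5 / 0.01738 = 2.287 mmol/kg
CA = (α₁ + 2α₂)·DIC = (0.9336 + 2×0.04900) × 2.287 = 2.36 mmol/kg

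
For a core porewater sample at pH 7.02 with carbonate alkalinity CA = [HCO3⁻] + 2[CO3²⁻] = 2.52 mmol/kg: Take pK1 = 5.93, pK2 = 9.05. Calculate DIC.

CA = [HCO3⁻] + 2[CO3²⁻] = (α₁ + 2α₂)·DIC
At pH 7.02: [H⁺]/K1 = 10^-1.09 = 0.081283, K2/[H⁺] = 10^-2.03 = 0.0093325
α₁ = 1/(1 + 0.081283 + 0.0093325) = 1/1.0906 = 0.9169; α₂ = α₁·K2/[H⁺] = 0.008557
α₁ + 2α₂ = 0.9340
DIC = CA / (α₁ + 2α₂) = 2.52 / 0.9340 = 2.70 mmol/kg

DIC = 2.70 mmol/kg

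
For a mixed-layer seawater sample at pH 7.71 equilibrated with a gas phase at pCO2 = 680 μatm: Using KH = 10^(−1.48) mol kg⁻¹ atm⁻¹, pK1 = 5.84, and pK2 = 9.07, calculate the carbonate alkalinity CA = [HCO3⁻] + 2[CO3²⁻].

[CO2*] = KH · pCO2 = 10^(−1.48) × 680×10^-6 = 2.252×10^-5 mol/kg
α₀ = 1/(1 + K1/[H⁺] + K1K2/[H⁺]²) = 1/(1 + 10^+1.87 + 10^+0.51) = 0.01276
DIC = [CO2*]/α₀ = 2.252×10^-5 / 0.01276 = 1.765 mmol/kg
CA = (α₁ + 2α₂)·DIC = (0.9459 + 2×0.04129) × 1.765 = 1.81 mmol/kg

CA = 1.81 mmol/kg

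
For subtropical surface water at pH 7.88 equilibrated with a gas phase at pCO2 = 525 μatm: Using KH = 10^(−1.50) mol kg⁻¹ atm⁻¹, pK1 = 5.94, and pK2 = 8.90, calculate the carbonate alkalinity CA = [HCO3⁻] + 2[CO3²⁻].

CA = 1.72 mmol/kg

[CO2*] = KH · pCO2 = 10^(−1.50) × 525×10^-6 = 1.660×10^-5 mol/kg
α₀ = 1/(1 + K1/[H⁺] + K1K2/[H⁺]²) = 1/(1 + 10^+1.94 + 10^+0.92) = 0.01037
DIC = [CO2*]/α₀ = 1.660×10^-5 / 0.01037 = 1.601 mmol/kg
CA = (α₁ + 2α₂)·DIC = (0.9034 + 2×0.08627) × 1.601 = 1.72 mmol/kg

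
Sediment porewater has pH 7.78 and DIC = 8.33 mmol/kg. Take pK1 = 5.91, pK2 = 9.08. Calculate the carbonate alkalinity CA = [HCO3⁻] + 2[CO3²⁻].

CA = [HCO3⁻] + 2[CO3²⁻] = (α₁ + 2α₂)·DIC
At pH 7.78: [H⁺]/K1 = 10^-1.87 = 0.013490, K2/[H⁺] = 10^-1.30 = 0.050119
α₁ = 1/(1 + 0.013490 + 0.050119) = 1/1.0636 = 0.9402; α₂ = α₁·K2/[H⁺] = 0.04712
α₁ + 2α₂ = 1.0344
CA = 1.0344 × 8.33 = 8.62 mmol/kg

CA = 8.62 mmol/kg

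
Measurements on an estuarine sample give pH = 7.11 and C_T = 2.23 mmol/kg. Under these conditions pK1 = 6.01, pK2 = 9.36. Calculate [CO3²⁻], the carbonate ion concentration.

α₂ = 1 / (1 + [H⁺]/K2 + [H⁺]²/(K1K2)) = 1 / (1 + 10^+2.25 + 10^+1.15)
   = 1 / (1 + 177.83 + 14.125) = 1/192.95 = 0.005183
[CO3²⁻] = α₂ × DIC = 0.005183 × 2.23 = 0.0116 mmol/kg = 11.6 μmol/kg

[CO3²⁻] = 11.6 μmol/kg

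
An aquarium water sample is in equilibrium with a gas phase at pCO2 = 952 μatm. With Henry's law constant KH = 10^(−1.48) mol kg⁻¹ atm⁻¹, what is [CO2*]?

[CO2*] = 31.5 μmol/kg

KH = 10^(−1.48) = 3.311×10^-2 mol kg⁻¹ atm⁻¹
[CO2*] = KH · pCO2 = 3.311×10^-2 × 952×10^-6 atm = 3.15×10^-5 mol/kg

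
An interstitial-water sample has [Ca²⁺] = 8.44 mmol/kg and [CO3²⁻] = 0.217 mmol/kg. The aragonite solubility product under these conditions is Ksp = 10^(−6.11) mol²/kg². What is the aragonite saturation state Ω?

Ksp = 10^(−6.11) = 7.762×10^-7
Ω = [Ca²⁺][CO3²⁻]/Ksp = (8.44×10^-3)(0.217×10^-3) / 7.762×10^-7 = 2.36

Ω = 2.36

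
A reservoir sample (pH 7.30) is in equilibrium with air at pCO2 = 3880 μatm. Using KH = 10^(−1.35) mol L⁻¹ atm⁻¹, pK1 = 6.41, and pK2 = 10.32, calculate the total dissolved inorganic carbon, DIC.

[CO2*] = KH · pCO2 = 10^(−1.35) × 3880×10^-6 = 1.733×10^-4 mol/L
α₀ = 1/(1 + K1/[H⁺] + K1K2/[H⁺]²) = 1/(1 + 10^+0.89 + 10^-2.13) = 0.1140
DIC = [CO2*]/α₀ = 1.733×10^-4 / 0.1140 = 1.52 mmol/L

DIC = 1.52 mmol/L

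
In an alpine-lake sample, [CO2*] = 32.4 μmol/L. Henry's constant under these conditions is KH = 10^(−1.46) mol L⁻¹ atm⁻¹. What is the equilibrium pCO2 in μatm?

pCO2 = 934 μatm

KH = 10^(−1.46) = 3.467×10^-2 mol L⁻¹ atm⁻¹
pCO2 = [CO2*]/KH = 32.4×10^-6 / 3.467×10^-2 = 9.34×10^-4 atm = 934 μatm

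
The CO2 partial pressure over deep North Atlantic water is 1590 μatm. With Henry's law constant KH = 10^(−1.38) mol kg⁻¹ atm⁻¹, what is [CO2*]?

[CO2*] = 66.3 μmol/kg

KH = 10^(−1.38) = 4.169×10^-2 mol kg⁻¹ atm⁻¹
[CO2*] = KH · pCO2 = 4.169×10^-2 × 1590×10^-6 atm = 6.63×10^-5 mol/kg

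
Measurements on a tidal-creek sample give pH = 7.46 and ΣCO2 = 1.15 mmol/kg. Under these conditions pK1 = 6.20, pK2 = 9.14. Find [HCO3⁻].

[HCO3⁻] = 1.07 mmol/kg

α₁ = 1 / (1 + [H⁺]/K1 + K2/[H⁺]) = 1 / (1 + 10^-1.26 + 10^-1.68)
   = 1 / (1 + 0.054954 + 0.020893) = 1/1.0758 = 0.9295
[HCO3⁻] = α₁ × DIC = 0.9295 × 1.15 = 1.07 mmol/kg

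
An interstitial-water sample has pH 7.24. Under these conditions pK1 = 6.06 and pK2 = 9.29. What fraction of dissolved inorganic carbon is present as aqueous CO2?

α₀ = 0.0615

α₀ = 1 / (1 + K1/[H⁺] + K1K2/[H⁺]²) = 1 / (1 + 10^+1.18 + 10^-0.87)
   = 1 / (1 + 15.136 + 0.13490) = 1/16.271 = 0.06146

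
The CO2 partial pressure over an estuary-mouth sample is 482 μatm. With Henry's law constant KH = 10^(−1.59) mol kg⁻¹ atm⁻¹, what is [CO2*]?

[CO2*] = 12.4 μmol/kg

KH = 10^(−1.59) = 2.570×10^-2 mol kg⁻¹ atm⁻¹
[CO2*] = KH · pCO2 = 2.570×10^-2 × 482×10^-6 atm = 1.24×10^-5 mol/kg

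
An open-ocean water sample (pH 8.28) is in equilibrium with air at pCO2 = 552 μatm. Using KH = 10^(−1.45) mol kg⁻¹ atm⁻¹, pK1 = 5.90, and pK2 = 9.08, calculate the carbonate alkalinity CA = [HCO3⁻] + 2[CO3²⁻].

CA = 6.19 mmol/kg

[CO2*] = KH · pCO2 = 10^(−1.45) × 552×10^-6 = 1.959×10^-5 mol/kg
α₀ = 1/(1 + K1/[H⁺] + K1K2/[H⁺]²) = 1/(1 + 10^+2.38 + 10^+1.58) = 0.003585
DIC = [CO2*]/α₀ = 1.959×10^-5 / 0.003585 = 5.462 mmol/kg
CA = (α₁ + 2α₂)·DIC = (0.8601 + 2×0.1363) × 5.462 = 6.19 mmol/kg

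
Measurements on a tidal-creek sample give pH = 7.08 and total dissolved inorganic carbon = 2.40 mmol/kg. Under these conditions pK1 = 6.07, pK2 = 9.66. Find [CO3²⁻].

α₂ = 1 / (1 + [H⁺]/K2 + [H⁺]²/(K1K2)) = 1 / (1 + 10^+2.58 + 10^+1.57)
   = 1 / (1 + 380.19 + 37.154) = 1/418.34 = 0.002390
[CO3²⁻] = α₂ × DIC = 0.002390 × 2.40 = 0.00574 mmol/kg = 5.74 μmol/kg

[CO3²⁻] = 5.74 μmol/kg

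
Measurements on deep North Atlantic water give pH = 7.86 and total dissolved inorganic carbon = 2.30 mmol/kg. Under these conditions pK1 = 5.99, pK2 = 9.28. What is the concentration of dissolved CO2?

[CO2*] = 0.0295 mmol/kg

α₀ = 1 / (1 + K1/[H⁺] + K1K2/[H⁺]²) = 1 / (1 + 10^+1.87 + 10^+0.45)
   = 1 / (1 + 74.131 + 2.8184) = 1/77.949 = 0.01283
[CO2*] = α₀ × DIC = 0.01283 × 2.30 = 0.0295 mmol/kg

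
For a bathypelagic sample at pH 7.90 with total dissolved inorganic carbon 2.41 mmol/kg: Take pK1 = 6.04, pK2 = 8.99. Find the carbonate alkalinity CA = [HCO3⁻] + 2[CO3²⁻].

CA = [HCO3⁻] + 2[CO3²⁻] = (α₁ + 2α₂)·DIC
At pH 7.90: [H⁺]/K1 = 10^-1.86 = 0.013804, K2/[H⁺] = 10^-1.09 = 0.081283
α₁ = 1/(1 + 0.013804 + 0.081283) = 1/1.0951 = 0.9132; α₂ = α₁·K2/[H⁺] = 0.07423
α₁ + 2α₂ = 1.0616
CA = 1.0616 × 2.41 = 2.56 mmol/kg

CA = 2.56 mmol/kg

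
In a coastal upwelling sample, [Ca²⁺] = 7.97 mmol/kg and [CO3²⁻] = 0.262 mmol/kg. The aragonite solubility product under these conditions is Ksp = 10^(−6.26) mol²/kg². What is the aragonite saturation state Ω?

Ω = 3.80

Ksp = 10^(−6.26) = 5.495×10^-7
Ω = [Ca²⁺][CO3²⁻]/Ksp = (7.97×10^-3)(0.262×10^-3) / 5.495×10^-7 = 3.80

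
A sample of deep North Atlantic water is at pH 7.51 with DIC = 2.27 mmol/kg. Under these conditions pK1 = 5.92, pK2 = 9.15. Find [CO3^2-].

α₂ = 1 / (1 + [H⁺]/K2 + [H⁺]²/(K1K2)) = 1 / (1 + 10^+1.64 + 10^+0.05)
   = 1 / (1 + 43.652 + 1.1220) = 1/45.774 = 0.02185
[CO3²⁻] = α₂ × DIC = 0.02185 × 2.27 = 0.0496 mmol/kg

[CO3²⁻] = 0.0496 mmol/kg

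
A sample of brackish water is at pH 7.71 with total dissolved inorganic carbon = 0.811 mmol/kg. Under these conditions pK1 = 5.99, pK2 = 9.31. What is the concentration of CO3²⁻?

α₂ = 1 / (1 + [H⁺]/K2 + [H⁺]²/(K1K2)) = 1 / (1 + 10^+1.60 + 10^-0.12)
   = 1 / (1 + 39.811 + 0.75858) = 1/41.569 = 0.02406
[CO3²⁻] = α₂ × DIC = 0.02406 × 0.811 = 0.0195 mmol/kg = 19.5 μmol/kg

[CO3²⁻] = 19.5 μmol/kg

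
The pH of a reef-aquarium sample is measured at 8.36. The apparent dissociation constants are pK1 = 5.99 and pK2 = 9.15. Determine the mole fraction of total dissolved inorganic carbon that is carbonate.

α₂ = 1 / (1 + [H⁺]/K2 + [H⁺]²/(K1K2)) = 1 / (1 + 10^+0.79 + 10^-1.58)
   = 1 / (1 + 6.1660 + 0.026303) = 1/7.1923 = 0.1390

α₂ = 0.139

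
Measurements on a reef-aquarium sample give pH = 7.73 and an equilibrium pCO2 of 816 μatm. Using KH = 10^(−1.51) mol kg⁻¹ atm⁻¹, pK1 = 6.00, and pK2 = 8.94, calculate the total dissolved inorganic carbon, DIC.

[CO2*] = KH · pCO2 = 10^(−1.51) × 816×10^-6 = 2.522×10^-5 mol/kg
α₀ = 1/(1 + K1/[H⁺] + K1K2/[H⁺]²) = 1/(1 + 10^+1.73 + 10^+0.52) = 0.01724
DIC = [CO2*]/α₀ = 2.522×10^-5 / 0.01724 = 1.46 mmol/kg

DIC = 1.46 mmol/kg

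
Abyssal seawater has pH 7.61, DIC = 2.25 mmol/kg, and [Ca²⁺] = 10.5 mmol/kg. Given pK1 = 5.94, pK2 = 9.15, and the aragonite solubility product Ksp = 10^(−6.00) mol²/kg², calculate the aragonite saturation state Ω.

α₂ = 1 / (1 + [H⁺]/K2 + [H⁺]²/(K1K2)) = 1 / (1 + 10^+1.54 + 10^-0.13)
   = 1 / (1 + 34.674 + 0.74131) = 1/36.415 = 0.02746
[CO3²⁻] = α₂ × DIC = 0.02746 × 2.25 = 0.06179 mmol/kg
Ksp = 10^(−6.00) = 1.000×10^-6
Ω = [Ca²⁺][CO3²⁻]/Ksp = (10.5×10^-3)(6.179×10^-5) / 1.000×10^-6 = 0.649

Ω = 0.649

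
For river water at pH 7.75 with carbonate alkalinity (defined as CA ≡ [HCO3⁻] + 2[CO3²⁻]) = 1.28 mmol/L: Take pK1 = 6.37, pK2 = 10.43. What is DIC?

DIC = 1.33 mmol/L

CA = [HCO3⁻] + 2[CO3²⁻] = (α₁ + 2α₂)·DIC
At pH 7.75: [H⁺]/K1 = 10^-1.38 = 0.041687, K2/[H⁺] = 10^-2.68 = 0.0020893
α₁ = 1/(1 + 0.041687 + 0.0020893) = 1/1.0438 = 0.9581; α₂ = α₁·K2/[H⁺] = 0.002002
α₁ + 2α₂ = 0.9621
DIC = CA / (α₁ + 2α₂) = 1.28 / 0.9621 = 1.33 mmol/L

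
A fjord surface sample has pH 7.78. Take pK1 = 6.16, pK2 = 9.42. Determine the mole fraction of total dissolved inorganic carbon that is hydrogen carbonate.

α₁ = 1 / (1 + [H⁺]/K1 + K2/[H⁺]) = 1 / (1 + 10^-1.62 + 10^-1.64)
   = 1 / (1 + 0.023988 + 0.022909) = 1/1.0469 = 0.9552

α₁ = 0.955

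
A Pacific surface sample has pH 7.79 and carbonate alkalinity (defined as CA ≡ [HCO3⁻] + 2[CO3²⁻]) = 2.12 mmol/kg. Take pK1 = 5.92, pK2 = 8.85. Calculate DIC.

CA = [HCO3⁻] + 2[CO3²⁻] = (α₁ + 2α₂)·DIC
At pH 7.79: [H⁺]/K1 = 10^-1.87 = 0.013490, K2/[H⁺] = 10^-1.06 = 0.087096
α₁ = 1/(1 + 0.013490 + 0.087096) = 1/1.1006 = 0.9086; α₂ = α₁·K2/[H⁺] = 0.07914
α₁ + 2α₂ = 1.0669
DIC = CA / (α₁ + 2α₂) = 2.12 / 1.0669 = 1.99 mmol/kg

DIC = 1.99 mmol/kg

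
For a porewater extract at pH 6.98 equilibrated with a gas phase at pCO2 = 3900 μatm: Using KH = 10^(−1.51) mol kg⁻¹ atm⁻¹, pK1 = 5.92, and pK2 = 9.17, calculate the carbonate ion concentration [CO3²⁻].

[CO3²⁻] = 8.93 μmol/kg

[CO2*] = KH · pCO2 = 10^(−1.51) × 3900×10^-6 = 1.205×10^-4 mol/kg
α₀ = 1/(1 + K1/[H⁺] + K1K2/[H⁺]²) = 1/(1 + 10^+1.06 + 10^-1.13) = 0.07965
DIC = [CO2*]/α₀ = 1.205×10^-4 / 0.07965 = 1.513 mmol/kg
[CO3²⁻] = α₂·DIC; α₂ = 0.005904, so [CO3²⁻] = 0.005904 × 1.513 = 0.00893 mmol/kg = 8.93 μmol/kg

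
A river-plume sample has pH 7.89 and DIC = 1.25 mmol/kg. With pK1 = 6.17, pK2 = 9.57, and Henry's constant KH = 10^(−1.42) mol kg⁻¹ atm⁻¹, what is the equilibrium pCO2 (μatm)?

pCO2 = 602 μatm

α₀ = 1 / (1 + K1/[H⁺] + K1K2/[H⁺]²) = 1 / (1 + 10^+1.72 + 10^+0.04)
   = 1 / (1 + 52.481 + 1.0965) = 1/54.577 = 0.01832
[CO2*] = α₀ × DIC = 0.01832 × 1.25 = 0.02290 mmol/kg
pCO2 = [CO2*]/KH = 2.290×10^-5 / 3.802×10^-2 = 602 μatm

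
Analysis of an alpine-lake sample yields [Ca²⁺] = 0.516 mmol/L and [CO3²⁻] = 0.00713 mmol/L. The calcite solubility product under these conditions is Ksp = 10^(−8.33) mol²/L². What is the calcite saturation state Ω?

Ksp = 10^(−8.33) = 4.677×10^-9
Ω = [Ca²⁺][CO3²⁻]/Ksp = (0.516×10^-3)(0.00713×10^-3) / 4.677×10^-9 = 0.787

Ω = 0.787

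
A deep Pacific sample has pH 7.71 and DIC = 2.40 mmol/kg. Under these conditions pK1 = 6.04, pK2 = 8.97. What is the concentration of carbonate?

[CO3²⁻] = 0.123 mmol/kg

α₂ = 1 / (1 + [H⁺]/K2 + [H⁺]²/(K1K2)) = 1 / (1 + 10^+1.26 + 10^-0.41)
   = 1 / (1 + 18.197 + 0.38905) = 1/19.586 = 0.05106
[CO3²⁻] = α₂ × DIC = 0.05106 × 2.40 = 0.123 mmol/kg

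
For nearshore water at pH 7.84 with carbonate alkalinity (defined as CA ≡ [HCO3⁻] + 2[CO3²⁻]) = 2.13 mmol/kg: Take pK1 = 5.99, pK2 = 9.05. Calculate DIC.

DIC = 2.04 mmol/kg

CA = [HCO3⁻] + 2[CO3²⁻] = (α₁ + 2α₂)·DIC
At pH 7.84: [H⁺]/K1 = 10^-1.85 = 0.014125, K2/[H⁺] = 10^-1.21 = 0.061660
α₁ = 1/(1 + 0.014125 + 0.061660) = 1/1.0758 = 0.9296; α₂ = α₁·K2/[H⁺] = 0.05732
α₁ + 2α₂ = 1.0442
DIC = CA / (α₁ + 2α₂) = 2.13 / 1.0442 = 2.04 mmol/kg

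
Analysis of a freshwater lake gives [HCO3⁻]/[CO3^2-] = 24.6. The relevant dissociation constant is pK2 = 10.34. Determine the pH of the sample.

pH = 8.95

From K2 = [H⁺][CO3^2-]/[HCO3⁻]:  pH = pK2 − log₁₀([HCO3⁻]/[CO3^2-])
log₁₀(24.6) = +1.391
pH = 10.34 − (+1.391) = 8.95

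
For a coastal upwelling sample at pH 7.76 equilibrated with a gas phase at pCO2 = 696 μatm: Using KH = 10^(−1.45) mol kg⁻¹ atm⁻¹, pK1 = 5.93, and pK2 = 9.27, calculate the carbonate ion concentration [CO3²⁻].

[CO3²⁻] = 0.0516 mmol/kg

[CO2*] = KH · pCO2 = 10^(−1.45) × 696×10^-6 = 2.470×10^-5 mol/kg
α₀ = 1/(1 + K1/[H⁺] + K1K2/[H⁺]²) = 1/(1 + 10^+1.83 + 10^+0.32) = 0.01414
DIC = [CO2*]/α₀ = 2.470×10^-5 / 0.01414 = 1.746 mmol/kg
[CO3²⁻] = α₂·DIC; α₂ = 0.02955, so [CO3²⁻] = 0.02955 × 1.746 = 0.0516 mmol/kg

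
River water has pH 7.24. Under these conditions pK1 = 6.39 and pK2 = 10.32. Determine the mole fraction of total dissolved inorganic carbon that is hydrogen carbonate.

α₁ = 0.876

α₁ = 1 / (1 + [H⁺]/K1 + K2/[H⁺]) = 1 / (1 + 10^-0.85 + 10^-3.08)
   = 1 / (1 + 0.14125 + 0.00083176) = 1/1.1421 = 0.8756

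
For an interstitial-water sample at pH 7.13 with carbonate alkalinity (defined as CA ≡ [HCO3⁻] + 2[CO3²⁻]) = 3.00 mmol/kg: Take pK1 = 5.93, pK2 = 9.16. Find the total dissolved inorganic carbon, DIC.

DIC = 3.16 mmol/kg

CA = [HCO3⁻] + 2[CO3²⁻] = (α₁ + 2α₂)·DIC
At pH 7.13: [H⁺]/K1 = 10^-1.20 = 0.063096, K2/[H⁺] = 10^-2.03 = 0.0093325
α₁ = 1/(1 + 0.063096 + 0.0093325) = 1/1.0724 = 0.9325; α₂ = α₁·K2/[H⁺] = 0.008702
α₁ + 2α₂ = 0.9499
DIC = CA / (α₁ + 2α₂) = 3.00 / 0.9499 = 3.16 mmol/kg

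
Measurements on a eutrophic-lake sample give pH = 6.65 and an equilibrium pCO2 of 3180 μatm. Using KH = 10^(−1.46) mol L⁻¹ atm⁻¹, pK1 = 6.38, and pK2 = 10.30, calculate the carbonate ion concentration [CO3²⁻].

[CO2*] = KH · pCO2 = 10^(−1.46) × 3180×10^-6 = 1.103×10^-4 mol/L
α₀ = 1/(1 + K1/[H⁺] + K1K2/[H⁺]²) = 1/(1 + 10^+0.27 + 10^-3.38) = 0.3493
DIC = [CO2*]/α₀ = 1.103×10^-4 / 0.3493 = 0.3156 mmol/L
[CO3²⁻] = α₂·DIC; α₂ = 0.0001456, so [CO3²⁻] = 0.0001456 × 0.3156 = 4.60×10^-5 mmol/L = 0.0460 μmol/L

[CO3²⁻] = 0.0460 μmol/L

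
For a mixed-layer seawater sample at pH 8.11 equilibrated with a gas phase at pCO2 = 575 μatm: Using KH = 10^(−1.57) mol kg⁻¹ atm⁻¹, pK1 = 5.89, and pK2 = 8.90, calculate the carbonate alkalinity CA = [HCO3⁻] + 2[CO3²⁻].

CA = 3.40 mmol/kg

[CO2*] = KH · pCO2 = 10^(−1.57) × 575×10^-6 = 1.548×10^-5 mol/kg
α₀ = 1/(1 + K1/[H⁺] + K1K2/[H⁺]²) = 1/(1 + 10^+2.22 + 10^+1.43) = 0.005158
DIC = [CO2*]/α₀ = 1.548×10^-5 / 0.005158 = 3.000 mmol/kg
CA = (α₁ + 2α₂)·DIC = (0.8560 + 2×0.1388) × 3.000 = 3.40 mmol/kg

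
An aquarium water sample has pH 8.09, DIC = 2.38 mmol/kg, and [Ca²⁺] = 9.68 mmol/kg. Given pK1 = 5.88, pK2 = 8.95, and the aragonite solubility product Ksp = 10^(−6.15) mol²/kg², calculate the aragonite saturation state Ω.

α₂ = 1 / (1 + [H⁺]/K2 + [H⁺]²/(K1K2)) = 1 / (1 + 10^+0.86 + 10^-1.35)
   = 1 / (1 + 7.2444 + 0.044668) = 1/8.2890 = 0.1206
[CO3²⁻] = α₂ × DIC = 0.1206 × 2.38 = 0.2871 mmol/kg
Ksp = 10^(−6.15) = 7.079×10^-7
Ω = [Ca²⁺][CO3²⁻]/Ksp = (9.68×10^-3)(2.871×10^-4) / 7.079×10^-7 = 3.93

Ω = 3.93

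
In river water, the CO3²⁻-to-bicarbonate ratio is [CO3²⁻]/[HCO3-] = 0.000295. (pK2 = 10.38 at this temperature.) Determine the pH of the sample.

From K2 = [H⁺][CO3²⁻]/[HCO3-]:  pH = pK2 + log₁₀([CO3²⁻]/[HCO3-])
log₁₀(0.000295) = -3.530
pH = 10.38 + (-3.530) = 6.85

pH = 6.85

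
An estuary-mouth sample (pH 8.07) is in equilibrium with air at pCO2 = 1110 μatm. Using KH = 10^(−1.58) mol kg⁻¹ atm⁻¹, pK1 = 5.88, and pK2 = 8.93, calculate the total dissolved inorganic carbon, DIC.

[CO2*] = KH · pCO2 = 10^(−1.58) × 1110×10^-6 = 2.920×10^-5 mol/kg
α₀ = 1/(1 + K1/[H⁺] + K1K2/[H⁺]²) = 1/(1 + 10^+2.19 + 10^+1.33) = 0.005641
DIC = [CO2*]/α₀ = 2.920×10^-5 / 0.005641 = 5.18 mmol/kg

DIC = 5.18 mmol/kg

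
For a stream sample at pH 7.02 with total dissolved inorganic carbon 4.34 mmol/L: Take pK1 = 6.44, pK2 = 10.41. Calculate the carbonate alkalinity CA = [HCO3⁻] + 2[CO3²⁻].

CA = 3.44 mmol/L

CA = [HCO3⁻] + 2[CO3²⁻] = (α₁ + 2α₂)·DIC
At pH 7.02: [H⁺]/K1 = 10^-0.58 = 0.26303, K2/[H⁺] = 10^-3.39 = 0.00040738
α₁ = 1/(1 + 0.26303 + 0.00040738) = 1/1.2634 = 0.7915; α₂ = α₁·K2/[H⁺] = 0.0003224
α₁ + 2α₂ = 0.7921
CA = 0.7921 × 4.34 = 3.44 mmol/L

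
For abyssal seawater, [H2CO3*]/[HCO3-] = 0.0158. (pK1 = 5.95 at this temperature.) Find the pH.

From K1 = [H⁺][HCO3-]/[H2CO3*]:  pH = pK1 − log₁₀([H2CO3*]/[HCO3-])
log₁₀(0.0158) = -1.801
pH = 5.95 − (-1.801) = 7.75

pH = 7.75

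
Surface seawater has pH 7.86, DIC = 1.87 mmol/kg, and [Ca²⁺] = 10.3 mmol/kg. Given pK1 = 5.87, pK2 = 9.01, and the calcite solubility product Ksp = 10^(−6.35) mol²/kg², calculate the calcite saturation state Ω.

α₂ = 1 / (1 + [H⁺]/K2 + [H⁺]²/(K1K2)) = 1 / (1 + 10^+1.15 + 10^-0.84)
   = 1 / (1 + 14.125 + 0.14454) = 1/15.270 = 0.06549
[CO3²⁻] = α₂ × DIC = 0.06549 × 1.87 = 0.1225 mmol/kg
Ksp = 10^(−6.35) = 4.467×10^-7
Ω = [Ca²⁺][CO3²⁻]/Ksp = (10.3×10^-3)(1.225×10^-4) / 4.467×10^-7 = 2.82

Ω = 2.82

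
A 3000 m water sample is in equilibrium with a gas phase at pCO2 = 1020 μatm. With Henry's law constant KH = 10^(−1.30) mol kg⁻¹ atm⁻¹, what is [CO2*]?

[CO2*] = 51.1 μmol/kg

KH = 10^(−1.30) = 5.012×10^-2 mol kg⁻¹ atm⁻¹
[CO2*] = KH · pCO2 = 5.012×10^-2 × 1020×10^-6 atm = 5.11×10^-5 mol/kg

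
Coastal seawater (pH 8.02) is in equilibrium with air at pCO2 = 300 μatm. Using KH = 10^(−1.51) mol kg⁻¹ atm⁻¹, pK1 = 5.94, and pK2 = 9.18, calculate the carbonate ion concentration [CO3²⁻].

[CO2*] = KH · pCO2 = 10^(−1.51) × 300×10^-6 = 9.271×10^-6 mol/kg
α₀ = 1/(1 + K1/[H⁺] + K1K2/[H⁺]²) = 1/(1 + 10^+2.08 + 10^+0.92) = 0.007719
DIC = [CO2*]/α₀ = 9.271×10^-6 / 0.007719 = 1.201 mmol/kg
[CO3²⁻] = α₂·DIC; α₂ = 0.06421, so [CO3²⁻] = 0.06421 × 1.201 = 0.0771 mmol/kg

[CO3²⁻] = 0.0771 mmol/kg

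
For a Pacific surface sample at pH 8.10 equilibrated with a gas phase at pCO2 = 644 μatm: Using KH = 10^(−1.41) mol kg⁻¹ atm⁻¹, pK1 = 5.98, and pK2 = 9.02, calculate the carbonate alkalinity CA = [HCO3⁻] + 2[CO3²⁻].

CA = 4.10 mmol/kg

[CO2*] = KH · pCO2 = 10^(−1.41) × 644×10^-6 = 2.505×10^-5 mol/kg
α₀ = 1/(1 + K1/[H⁺] + K1K2/[H⁺]²) = 1/(1 + 10^+2.12 + 10^+1.20) = 0.006726
DIC = [CO2*]/α₀ = 2.505×10^-5 / 0.006726 = 3.725 mmol/kg
CA = (α₁ + 2α₂)·DIC = (0.8867 + 2×0.1066) × 3.725 = 4.10 mmol/kg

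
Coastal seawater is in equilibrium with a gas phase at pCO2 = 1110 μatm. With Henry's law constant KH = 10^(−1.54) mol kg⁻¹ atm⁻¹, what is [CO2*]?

KH = 10^(−1.54) = 2.884×10^-2 mol kg⁻¹ atm⁻¹
[CO2*] = KH · pCO2 = 2.884×10^-2 × 1110×10^-6 atm = 3.20×10^-5 mol/kg

[CO2*] = 32.0 μmol/kg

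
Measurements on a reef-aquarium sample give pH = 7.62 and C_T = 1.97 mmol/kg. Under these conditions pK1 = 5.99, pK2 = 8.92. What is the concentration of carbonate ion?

α₂ = 1 / (1 + [H⁺]/K2 + [H⁺]²/(K1K2)) = 1 / (1 + 10^+1.30 + 10^-0.33)
   = 1 / (1 + 19.953 + 0.46774) = 1/21.420 = 0.04668
[CO3²⁻] = α₂ × DIC = 0.04668 × 1.97 = 0.0920 mmol/kg

[CO3²⁻] = 0.0920 mmol/kg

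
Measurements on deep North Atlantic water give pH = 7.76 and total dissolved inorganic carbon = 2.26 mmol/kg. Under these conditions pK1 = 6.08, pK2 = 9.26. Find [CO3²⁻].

[CO3²⁻] = 0.0679 mmol/kg

α₂ = 1 / (1 + [H⁺]/K2 + [H⁺]²/(K1K2)) = 1 / (1 + 10^+1.50 + 10^-0.18)
   = 1 / (1 + 31.623 + 0.66069) = 1/33.283 = 0.03004
[CO3²⁻] = α₂ × DIC = 0.03004 × 2.26 = 0.0679 mmol/kg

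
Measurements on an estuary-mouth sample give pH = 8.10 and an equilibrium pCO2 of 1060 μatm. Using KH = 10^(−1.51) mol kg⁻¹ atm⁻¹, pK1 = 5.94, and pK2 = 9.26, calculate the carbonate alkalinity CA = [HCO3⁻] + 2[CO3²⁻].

CA = 5.39 mmol/kg

[CO2*] = KH · pCO2 = 10^(−1.51) × 1060×10^-6 = 3.276×10^-5 mol/kg
α₀ = 1/(1 + K1/[H⁺] + K1K2/[H⁺]²) = 1/(1 + 10^+2.16 + 10^+1.00) = 0.006429
DIC = [CO2*]/α₀ = 3.276×10^-5 / 0.006429 = 5.095 mmol/kg
CA = (α₁ + 2α₂)·DIC = (0.9293 + 2×0.06429) × 5.095 = 5.39 mmol/kg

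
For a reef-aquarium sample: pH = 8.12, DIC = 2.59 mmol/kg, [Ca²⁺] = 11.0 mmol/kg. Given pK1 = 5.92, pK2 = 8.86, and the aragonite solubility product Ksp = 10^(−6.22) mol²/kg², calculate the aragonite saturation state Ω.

α₂ = 1 / (1 + [H⁺]/K2 + [H⁺]²/(K1K2)) = 1 / (1 + 10^+0.74 + 10^-1.46)
   = 1 / (1 + 5.4954 + 0.034674) = 1/6.5301 = 0.1531
[CO3²⁻] = α₂ × DIC = 0.1531 × 2.59 = 0.3966 mmol/kg
Ksp = 10^(−6.22) = 6.026×10^-7
Ω = [Ca²⁺][CO3²⁻]/Ksp = (11.0×10^-3)(3.966×10^-4) / 6.026×10^-7 = 7.24

Ω = 7.24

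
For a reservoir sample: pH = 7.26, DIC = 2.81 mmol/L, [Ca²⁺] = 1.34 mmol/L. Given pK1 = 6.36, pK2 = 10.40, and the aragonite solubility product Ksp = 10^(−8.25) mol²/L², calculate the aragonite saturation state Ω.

α₂ = 1 / (1 + [H⁺]/K2 + [H⁺]²/(K1K2)) = 1 / (1 + 10^+3.14 + 10^+2.24)
   = 1 / (1 + 1380.4 + 173.78) = 1/1555.2 = 0.0006430
[CO3²⁻] = α₂ × DIC = 0.0006430 × 2.81 = 0.001807 mmol/L = 1.807 μmol/L
Ksp = 10^(−8.25) = 5.623×10^-9
Ω = [Ca²⁺][CO3²⁻]/Ksp = (1.34×10^-3)(1.807×10^-6) / 5.623×10^-9 = 0.431

Ω = 0.431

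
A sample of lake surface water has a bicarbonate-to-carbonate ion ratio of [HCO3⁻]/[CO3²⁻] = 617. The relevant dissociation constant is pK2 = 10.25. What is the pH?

From K2 = [H⁺][CO3²⁻]/[HCO3⁻]:  pH = pK2 − log₁₀([HCO3⁻]/[CO3²⁻])
log₁₀(617) = +2.790
pH = 10.25 − (+2.790) = 7.46

pH = 7.46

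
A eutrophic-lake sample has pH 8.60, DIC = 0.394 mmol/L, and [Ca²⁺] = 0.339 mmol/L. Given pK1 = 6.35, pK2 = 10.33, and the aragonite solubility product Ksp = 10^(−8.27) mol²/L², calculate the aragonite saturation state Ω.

Ω = 0.452

α₂ = 1 / (1 + [H⁺]/K2 + [H⁺]²/(K1K2)) = 1 / (1 + 10^+1.73 + 10^-0.52)
   = 1 / (1 + 53.703 + 0.30200) = 1/55.005 = 0.01818
[CO3²⁻] = α₂ × DIC = 0.01818 × 0.394 = 0.007163 mmol/L = 7.163 μmol/L
Ksp = 10^(−8.27) = 5.370×10^-9
Ω = [Ca²⁺][CO3²⁻]/Ksp = (0.339×10^-3)(7.163×10^-6) / 5.370×10^-9 = 0.452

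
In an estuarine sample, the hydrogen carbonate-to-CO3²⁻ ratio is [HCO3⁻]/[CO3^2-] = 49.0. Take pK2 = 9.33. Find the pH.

pH = 7.64

From K2 = [H⁺][CO3^2-]/[HCO3⁻]:  pH = pK2 − log₁₀([HCO3⁻]/[CO3^2-])
log₁₀(49.0) = +1.690
pH = 9.33 − (+1.690) = 7.64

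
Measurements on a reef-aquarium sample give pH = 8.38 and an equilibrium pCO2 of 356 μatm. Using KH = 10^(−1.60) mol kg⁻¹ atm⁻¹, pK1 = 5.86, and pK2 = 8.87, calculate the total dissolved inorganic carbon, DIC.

DIC = 3.93 mmol/kg

[CO2*] = KH · pCO2 = 10^(−1.60) × 356×10^-6 = 8.942×10^-6 mol/kg
α₀ = 1/(1 + K1/[H⁺] + K1K2/[H⁺]²) = 1/(1 + 10^+2.52 + 10^+2.03) = 0.002276
DIC = [CO2*]/α₀ = 8.942×10^-6 / 0.002276 = 3.93 mmol/kg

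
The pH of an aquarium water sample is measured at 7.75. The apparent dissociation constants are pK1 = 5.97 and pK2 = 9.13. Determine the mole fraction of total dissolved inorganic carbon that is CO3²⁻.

α₂ = 0.0394

α₂ = 1 / (1 + [H⁺]/K2 + [H⁺]²/(K1K2)) = 1 / (1 + 10^+1.38 + 10^-0.40)
   = 1 / (1 + 23.988 + 0.39811) = 1/25.386 = 0.03939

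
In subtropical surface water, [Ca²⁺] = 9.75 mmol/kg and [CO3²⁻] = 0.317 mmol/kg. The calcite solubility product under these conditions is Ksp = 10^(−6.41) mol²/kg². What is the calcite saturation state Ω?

Ksp = 10^(−6.41) = 3.890×10^-7
Ω = [Ca²⁺][CO3²⁻]/Ksp = (9.75×10^-3)(0.317×10^-3) / 3.890×10^-7 = 7.94

Ω = 7.94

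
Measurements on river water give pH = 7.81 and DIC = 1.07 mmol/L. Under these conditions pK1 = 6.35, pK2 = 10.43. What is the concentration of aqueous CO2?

[CO2*] = 0.0358 mmol/L

α₀ = 1 / (1 + K1/[H⁺] + K1K2/[H⁺]²) = 1 / (1 + 10^+1.46 + 10^-1.16)
   = 1 / (1 + 28.840 + 0.069183) = 1/29.909 = 0.03343
[CO2*] = α₀ × DIC = 0.03343 × 1.07 = 0.0358 mmol/L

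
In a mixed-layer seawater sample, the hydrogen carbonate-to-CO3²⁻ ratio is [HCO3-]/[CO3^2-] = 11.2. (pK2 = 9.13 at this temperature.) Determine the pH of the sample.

From K2 = [H⁺][CO3^2-]/[HCO3-]:  pH = pK2 − log₁₀([HCO3-]/[CO3^2-])
log₁₀(11.2) = +1.049
pH = 9.13 − (+1.049) = 8.08

pH = 8.08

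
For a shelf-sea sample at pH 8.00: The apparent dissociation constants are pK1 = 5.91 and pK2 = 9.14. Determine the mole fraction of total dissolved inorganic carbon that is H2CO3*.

α₀ = 1 / (1 + K1/[H⁺] + K1K2/[H⁺]²) = 1 / (1 + 10^+2.09 + 10^+0.95)
   = 1 / (1 + 123.03 + 8.9125) = 1/132.94 = 0.007522

α₀ = 0.00752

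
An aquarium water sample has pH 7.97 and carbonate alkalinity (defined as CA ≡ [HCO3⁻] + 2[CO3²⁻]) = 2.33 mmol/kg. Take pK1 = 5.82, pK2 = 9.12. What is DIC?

CA = [HCO3⁻] + 2[CO3²⁻] = (α₁ + 2α₂)·DIC
At pH 7.97: [H⁺]/K1 = 10^-2.15 = 0.0070795, K2/[H⁺] = 10^-1.15 = 0.070795
α₁ = 1/(1 + 0.0070795 + 0.070795) = 1/1.0779 = 0.9278; α₂ = α₁·K2/[H⁺] = 0.06568
α₁ + 2α₂ = 1.0591
DIC = CA / (α₁ + 2α₂) = 2.33 / 1.0591 = 2.20 mmol/kg

DIC = 2.20 mmol/kg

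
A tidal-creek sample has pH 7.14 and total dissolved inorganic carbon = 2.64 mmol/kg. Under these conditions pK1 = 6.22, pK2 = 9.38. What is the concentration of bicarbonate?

α₁ = 1 / (1 + [H⁺]/K1 + K2/[H⁺]) = 1 / (1 + 10^-0.92 + 10^-2.24)
   = 1 / (1 + 0.12023 + 0.0057544) = 1/1.1260 = 0.8881
[HCO3⁻] = α₁ × DIC = 0.8881 × 2.64 = 2.34 mmol/kg

[HCO3⁻] = 2.34 mmol/kg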